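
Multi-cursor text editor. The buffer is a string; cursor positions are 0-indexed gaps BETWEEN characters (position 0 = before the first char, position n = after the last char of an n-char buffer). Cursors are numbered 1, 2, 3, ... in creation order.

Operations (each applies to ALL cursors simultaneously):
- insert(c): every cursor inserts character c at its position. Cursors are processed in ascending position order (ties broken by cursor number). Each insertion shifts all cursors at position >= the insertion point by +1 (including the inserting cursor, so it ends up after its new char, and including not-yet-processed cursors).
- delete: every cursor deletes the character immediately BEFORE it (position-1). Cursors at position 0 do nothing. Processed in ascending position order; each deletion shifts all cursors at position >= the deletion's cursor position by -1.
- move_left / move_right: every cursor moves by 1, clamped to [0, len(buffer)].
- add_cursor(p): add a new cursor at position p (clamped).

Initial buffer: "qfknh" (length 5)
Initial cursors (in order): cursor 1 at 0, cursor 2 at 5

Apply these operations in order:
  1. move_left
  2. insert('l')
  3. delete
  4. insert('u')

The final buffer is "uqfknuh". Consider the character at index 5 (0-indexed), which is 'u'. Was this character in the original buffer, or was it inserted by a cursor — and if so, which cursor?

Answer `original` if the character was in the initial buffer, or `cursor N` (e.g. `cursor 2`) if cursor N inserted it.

After op 1 (move_left): buffer="qfknh" (len 5), cursors c1@0 c2@4, authorship .....
After op 2 (insert('l')): buffer="lqfknlh" (len 7), cursors c1@1 c2@6, authorship 1....2.
After op 3 (delete): buffer="qfknh" (len 5), cursors c1@0 c2@4, authorship .....
After op 4 (insert('u')): buffer="uqfknuh" (len 7), cursors c1@1 c2@6, authorship 1....2.
Authorship (.=original, N=cursor N): 1 . . . . 2 .
Index 5: author = 2

Answer: cursor 2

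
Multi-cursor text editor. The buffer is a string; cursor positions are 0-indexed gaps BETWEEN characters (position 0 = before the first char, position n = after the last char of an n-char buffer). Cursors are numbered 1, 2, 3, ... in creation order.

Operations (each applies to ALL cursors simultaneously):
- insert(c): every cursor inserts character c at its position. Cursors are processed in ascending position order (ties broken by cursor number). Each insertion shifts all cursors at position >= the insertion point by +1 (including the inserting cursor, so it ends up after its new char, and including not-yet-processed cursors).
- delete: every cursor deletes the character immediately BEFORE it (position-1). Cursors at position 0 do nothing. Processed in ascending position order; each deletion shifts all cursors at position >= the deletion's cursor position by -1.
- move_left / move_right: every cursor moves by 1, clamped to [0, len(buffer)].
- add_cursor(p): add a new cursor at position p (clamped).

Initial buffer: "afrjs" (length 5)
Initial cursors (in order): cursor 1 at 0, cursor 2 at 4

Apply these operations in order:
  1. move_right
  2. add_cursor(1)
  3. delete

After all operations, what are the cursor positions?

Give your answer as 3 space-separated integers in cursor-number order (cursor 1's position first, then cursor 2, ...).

Answer: 0 3 0

Derivation:
After op 1 (move_right): buffer="afrjs" (len 5), cursors c1@1 c2@5, authorship .....
After op 2 (add_cursor(1)): buffer="afrjs" (len 5), cursors c1@1 c3@1 c2@5, authorship .....
After op 3 (delete): buffer="frj" (len 3), cursors c1@0 c3@0 c2@3, authorship ...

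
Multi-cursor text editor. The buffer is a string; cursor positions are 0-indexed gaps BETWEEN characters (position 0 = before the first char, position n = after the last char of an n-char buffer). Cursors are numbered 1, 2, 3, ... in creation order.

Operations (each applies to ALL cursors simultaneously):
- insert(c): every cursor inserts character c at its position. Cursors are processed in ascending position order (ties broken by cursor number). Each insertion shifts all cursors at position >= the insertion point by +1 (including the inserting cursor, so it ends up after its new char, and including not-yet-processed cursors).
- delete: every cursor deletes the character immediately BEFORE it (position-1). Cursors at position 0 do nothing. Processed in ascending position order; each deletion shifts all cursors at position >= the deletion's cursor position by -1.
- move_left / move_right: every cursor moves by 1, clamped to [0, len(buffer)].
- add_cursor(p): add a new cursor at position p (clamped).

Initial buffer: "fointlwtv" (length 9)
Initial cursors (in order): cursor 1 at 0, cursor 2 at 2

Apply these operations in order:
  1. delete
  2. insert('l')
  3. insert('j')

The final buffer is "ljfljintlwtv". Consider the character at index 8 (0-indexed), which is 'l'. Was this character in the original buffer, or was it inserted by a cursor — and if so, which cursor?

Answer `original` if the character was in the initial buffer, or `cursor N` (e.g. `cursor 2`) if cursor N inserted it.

Answer: original

Derivation:
After op 1 (delete): buffer="fintlwtv" (len 8), cursors c1@0 c2@1, authorship ........
After op 2 (insert('l')): buffer="lflintlwtv" (len 10), cursors c1@1 c2@3, authorship 1.2.......
After op 3 (insert('j')): buffer="ljfljintlwtv" (len 12), cursors c1@2 c2@5, authorship 11.22.......
Authorship (.=original, N=cursor N): 1 1 . 2 2 . . . . . . .
Index 8: author = original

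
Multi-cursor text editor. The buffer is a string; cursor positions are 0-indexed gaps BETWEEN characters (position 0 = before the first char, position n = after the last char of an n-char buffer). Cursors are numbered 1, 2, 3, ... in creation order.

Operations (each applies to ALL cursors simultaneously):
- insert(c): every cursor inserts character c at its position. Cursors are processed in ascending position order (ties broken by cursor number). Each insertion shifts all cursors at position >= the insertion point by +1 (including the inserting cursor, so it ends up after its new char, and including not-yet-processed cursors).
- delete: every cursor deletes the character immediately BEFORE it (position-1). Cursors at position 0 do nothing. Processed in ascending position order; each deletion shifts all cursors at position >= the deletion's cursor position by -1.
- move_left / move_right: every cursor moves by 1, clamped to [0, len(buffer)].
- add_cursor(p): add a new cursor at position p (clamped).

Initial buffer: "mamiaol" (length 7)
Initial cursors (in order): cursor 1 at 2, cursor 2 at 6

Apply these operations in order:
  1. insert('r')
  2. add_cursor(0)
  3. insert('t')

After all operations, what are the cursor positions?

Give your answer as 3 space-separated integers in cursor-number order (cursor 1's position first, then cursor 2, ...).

After op 1 (insert('r')): buffer="marmiaorl" (len 9), cursors c1@3 c2@8, authorship ..1....2.
After op 2 (add_cursor(0)): buffer="marmiaorl" (len 9), cursors c3@0 c1@3 c2@8, authorship ..1....2.
After op 3 (insert('t')): buffer="tmartmiaortl" (len 12), cursors c3@1 c1@5 c2@11, authorship 3..11....22.

Answer: 5 11 1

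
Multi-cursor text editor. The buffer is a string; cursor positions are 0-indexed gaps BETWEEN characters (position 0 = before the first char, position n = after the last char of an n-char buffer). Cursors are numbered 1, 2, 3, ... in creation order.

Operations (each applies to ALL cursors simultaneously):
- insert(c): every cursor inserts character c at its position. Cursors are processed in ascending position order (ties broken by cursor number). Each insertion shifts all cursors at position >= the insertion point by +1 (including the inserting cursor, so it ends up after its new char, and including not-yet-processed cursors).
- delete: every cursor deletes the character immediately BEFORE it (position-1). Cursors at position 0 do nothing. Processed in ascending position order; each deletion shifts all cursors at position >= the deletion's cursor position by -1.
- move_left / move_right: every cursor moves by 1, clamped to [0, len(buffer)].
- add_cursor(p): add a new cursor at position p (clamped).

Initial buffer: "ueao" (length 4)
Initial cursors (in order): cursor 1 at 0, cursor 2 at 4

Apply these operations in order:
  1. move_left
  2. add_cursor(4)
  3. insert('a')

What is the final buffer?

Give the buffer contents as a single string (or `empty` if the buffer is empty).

Answer: aueaaoa

Derivation:
After op 1 (move_left): buffer="ueao" (len 4), cursors c1@0 c2@3, authorship ....
After op 2 (add_cursor(4)): buffer="ueao" (len 4), cursors c1@0 c2@3 c3@4, authorship ....
After op 3 (insert('a')): buffer="aueaaoa" (len 7), cursors c1@1 c2@5 c3@7, authorship 1...2.3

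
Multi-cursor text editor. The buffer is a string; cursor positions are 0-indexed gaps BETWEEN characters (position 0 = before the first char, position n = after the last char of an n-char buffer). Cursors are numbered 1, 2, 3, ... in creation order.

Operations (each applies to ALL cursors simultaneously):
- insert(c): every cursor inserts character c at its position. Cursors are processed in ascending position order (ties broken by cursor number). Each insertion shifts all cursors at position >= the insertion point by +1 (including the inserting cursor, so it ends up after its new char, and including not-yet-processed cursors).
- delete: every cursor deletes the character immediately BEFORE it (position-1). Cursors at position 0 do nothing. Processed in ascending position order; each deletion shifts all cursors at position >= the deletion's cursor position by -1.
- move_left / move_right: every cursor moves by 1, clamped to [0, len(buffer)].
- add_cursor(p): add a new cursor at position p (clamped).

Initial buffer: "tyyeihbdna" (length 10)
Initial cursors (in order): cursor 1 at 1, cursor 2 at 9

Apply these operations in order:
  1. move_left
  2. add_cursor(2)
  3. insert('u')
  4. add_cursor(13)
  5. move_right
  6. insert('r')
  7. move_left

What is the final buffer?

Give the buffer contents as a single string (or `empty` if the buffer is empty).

After op 1 (move_left): buffer="tyyeihbdna" (len 10), cursors c1@0 c2@8, authorship ..........
After op 2 (add_cursor(2)): buffer="tyyeihbdna" (len 10), cursors c1@0 c3@2 c2@8, authorship ..........
After op 3 (insert('u')): buffer="utyuyeihbduna" (len 13), cursors c1@1 c3@4 c2@11, authorship 1..3......2..
After op 4 (add_cursor(13)): buffer="utyuyeihbduna" (len 13), cursors c1@1 c3@4 c2@11 c4@13, authorship 1..3......2..
After op 5 (move_right): buffer="utyuyeihbduna" (len 13), cursors c1@2 c3@5 c2@12 c4@13, authorship 1..3......2..
After op 6 (insert('r')): buffer="utryuyreihbdunrar" (len 17), cursors c1@3 c3@7 c2@15 c4@17, authorship 1.1.3.3.....2.2.4
After op 7 (move_left): buffer="utryuyreihbdunrar" (len 17), cursors c1@2 c3@6 c2@14 c4@16, authorship 1.1.3.3.....2.2.4

Answer: utryuyreihbdunrar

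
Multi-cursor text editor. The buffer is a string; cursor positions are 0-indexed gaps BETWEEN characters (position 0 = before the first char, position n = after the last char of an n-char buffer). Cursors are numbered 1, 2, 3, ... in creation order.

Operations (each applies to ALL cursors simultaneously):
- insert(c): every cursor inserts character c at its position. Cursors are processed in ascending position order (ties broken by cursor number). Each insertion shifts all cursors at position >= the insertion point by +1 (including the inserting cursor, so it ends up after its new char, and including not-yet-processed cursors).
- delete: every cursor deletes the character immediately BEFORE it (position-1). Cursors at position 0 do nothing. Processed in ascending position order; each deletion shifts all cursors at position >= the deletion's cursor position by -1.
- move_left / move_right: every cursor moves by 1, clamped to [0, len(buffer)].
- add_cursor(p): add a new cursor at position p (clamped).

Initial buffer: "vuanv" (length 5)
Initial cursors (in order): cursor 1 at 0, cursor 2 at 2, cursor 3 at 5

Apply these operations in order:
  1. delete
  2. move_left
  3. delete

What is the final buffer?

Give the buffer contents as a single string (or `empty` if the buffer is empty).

Answer: vn

Derivation:
After op 1 (delete): buffer="van" (len 3), cursors c1@0 c2@1 c3@3, authorship ...
After op 2 (move_left): buffer="van" (len 3), cursors c1@0 c2@0 c3@2, authorship ...
After op 3 (delete): buffer="vn" (len 2), cursors c1@0 c2@0 c3@1, authorship ..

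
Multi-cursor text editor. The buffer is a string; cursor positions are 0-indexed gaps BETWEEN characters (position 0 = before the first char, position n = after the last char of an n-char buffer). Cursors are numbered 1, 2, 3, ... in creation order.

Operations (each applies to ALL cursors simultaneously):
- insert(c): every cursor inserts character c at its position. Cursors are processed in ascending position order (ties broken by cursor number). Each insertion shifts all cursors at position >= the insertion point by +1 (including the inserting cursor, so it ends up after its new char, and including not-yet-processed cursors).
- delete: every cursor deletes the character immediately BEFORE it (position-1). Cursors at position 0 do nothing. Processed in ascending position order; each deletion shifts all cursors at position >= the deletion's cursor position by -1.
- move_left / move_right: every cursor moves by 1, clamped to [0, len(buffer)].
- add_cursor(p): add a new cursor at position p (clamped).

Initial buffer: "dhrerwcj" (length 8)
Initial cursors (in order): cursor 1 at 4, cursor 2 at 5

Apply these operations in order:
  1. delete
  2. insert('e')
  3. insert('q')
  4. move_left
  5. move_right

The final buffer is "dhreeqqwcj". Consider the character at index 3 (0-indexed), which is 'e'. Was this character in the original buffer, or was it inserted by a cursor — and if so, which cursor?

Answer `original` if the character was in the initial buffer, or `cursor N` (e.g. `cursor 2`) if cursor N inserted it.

After op 1 (delete): buffer="dhrwcj" (len 6), cursors c1@3 c2@3, authorship ......
After op 2 (insert('e')): buffer="dhreewcj" (len 8), cursors c1@5 c2@5, authorship ...12...
After op 3 (insert('q')): buffer="dhreeqqwcj" (len 10), cursors c1@7 c2@7, authorship ...1212...
After op 4 (move_left): buffer="dhreeqqwcj" (len 10), cursors c1@6 c2@6, authorship ...1212...
After op 5 (move_right): buffer="dhreeqqwcj" (len 10), cursors c1@7 c2@7, authorship ...1212...
Authorship (.=original, N=cursor N): . . . 1 2 1 2 . . .
Index 3: author = 1

Answer: cursor 1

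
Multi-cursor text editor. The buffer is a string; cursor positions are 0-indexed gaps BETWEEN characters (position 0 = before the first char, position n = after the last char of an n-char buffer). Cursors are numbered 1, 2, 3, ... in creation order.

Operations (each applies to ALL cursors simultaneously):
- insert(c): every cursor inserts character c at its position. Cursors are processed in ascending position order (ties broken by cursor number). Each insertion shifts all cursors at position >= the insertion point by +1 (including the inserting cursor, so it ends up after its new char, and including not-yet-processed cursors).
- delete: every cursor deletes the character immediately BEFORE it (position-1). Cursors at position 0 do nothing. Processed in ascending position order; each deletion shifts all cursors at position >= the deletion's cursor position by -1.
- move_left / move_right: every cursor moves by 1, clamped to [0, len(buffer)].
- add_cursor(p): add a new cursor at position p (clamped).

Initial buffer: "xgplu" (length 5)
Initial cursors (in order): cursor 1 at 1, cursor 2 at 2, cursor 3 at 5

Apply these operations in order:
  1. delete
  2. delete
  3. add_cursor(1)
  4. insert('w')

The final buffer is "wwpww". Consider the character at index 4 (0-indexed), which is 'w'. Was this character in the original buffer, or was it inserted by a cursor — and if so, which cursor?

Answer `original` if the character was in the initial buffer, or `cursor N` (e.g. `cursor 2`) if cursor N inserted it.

After op 1 (delete): buffer="pl" (len 2), cursors c1@0 c2@0 c3@2, authorship ..
After op 2 (delete): buffer="p" (len 1), cursors c1@0 c2@0 c3@1, authorship .
After op 3 (add_cursor(1)): buffer="p" (len 1), cursors c1@0 c2@0 c3@1 c4@1, authorship .
After op 4 (insert('w')): buffer="wwpww" (len 5), cursors c1@2 c2@2 c3@5 c4@5, authorship 12.34
Authorship (.=original, N=cursor N): 1 2 . 3 4
Index 4: author = 4

Answer: cursor 4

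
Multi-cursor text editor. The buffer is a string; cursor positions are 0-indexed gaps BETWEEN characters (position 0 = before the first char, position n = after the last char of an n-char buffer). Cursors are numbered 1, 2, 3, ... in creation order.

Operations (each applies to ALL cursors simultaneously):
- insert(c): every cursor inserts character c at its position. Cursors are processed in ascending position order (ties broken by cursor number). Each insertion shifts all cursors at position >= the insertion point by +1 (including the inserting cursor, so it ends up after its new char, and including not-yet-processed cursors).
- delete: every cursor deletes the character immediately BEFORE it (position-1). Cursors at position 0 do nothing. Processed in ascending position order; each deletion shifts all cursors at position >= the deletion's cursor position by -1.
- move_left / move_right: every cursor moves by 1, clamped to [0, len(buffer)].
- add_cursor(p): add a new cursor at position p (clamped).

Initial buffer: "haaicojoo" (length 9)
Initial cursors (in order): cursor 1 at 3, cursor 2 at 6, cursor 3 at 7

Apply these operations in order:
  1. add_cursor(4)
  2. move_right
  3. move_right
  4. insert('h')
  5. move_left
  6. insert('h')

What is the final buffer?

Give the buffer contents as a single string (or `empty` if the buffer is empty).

Answer: haaichhohhjohhohh

Derivation:
After op 1 (add_cursor(4)): buffer="haaicojoo" (len 9), cursors c1@3 c4@4 c2@6 c3@7, authorship .........
After op 2 (move_right): buffer="haaicojoo" (len 9), cursors c1@4 c4@5 c2@7 c3@8, authorship .........
After op 3 (move_right): buffer="haaicojoo" (len 9), cursors c1@5 c4@6 c2@8 c3@9, authorship .........
After op 4 (insert('h')): buffer="haaichohjohoh" (len 13), cursors c1@6 c4@8 c2@11 c3@13, authorship .....1.4..2.3
After op 5 (move_left): buffer="haaichohjohoh" (len 13), cursors c1@5 c4@7 c2@10 c3@12, authorship .....1.4..2.3
After op 6 (insert('h')): buffer="haaichhohhjohhohh" (len 17), cursors c1@6 c4@9 c2@13 c3@16, authorship .....11.44..22.33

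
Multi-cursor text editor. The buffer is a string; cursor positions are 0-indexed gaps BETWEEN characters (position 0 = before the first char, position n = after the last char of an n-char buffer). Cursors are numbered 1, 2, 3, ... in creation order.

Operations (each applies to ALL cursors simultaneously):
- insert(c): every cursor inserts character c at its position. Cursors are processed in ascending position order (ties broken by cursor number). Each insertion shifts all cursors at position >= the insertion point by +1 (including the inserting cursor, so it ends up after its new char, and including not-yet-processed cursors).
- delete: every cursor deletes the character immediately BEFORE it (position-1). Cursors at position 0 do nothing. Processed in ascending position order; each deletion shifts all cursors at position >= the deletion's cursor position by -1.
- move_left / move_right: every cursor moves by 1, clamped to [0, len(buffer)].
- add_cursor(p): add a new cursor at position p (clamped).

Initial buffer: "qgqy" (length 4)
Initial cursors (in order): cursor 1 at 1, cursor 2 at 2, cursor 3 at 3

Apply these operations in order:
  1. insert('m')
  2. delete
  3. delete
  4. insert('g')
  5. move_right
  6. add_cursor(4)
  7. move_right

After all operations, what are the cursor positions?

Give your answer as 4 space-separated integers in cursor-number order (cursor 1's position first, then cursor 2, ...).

Answer: 4 4 4 4

Derivation:
After op 1 (insert('m')): buffer="qmgmqmy" (len 7), cursors c1@2 c2@4 c3@6, authorship .1.2.3.
After op 2 (delete): buffer="qgqy" (len 4), cursors c1@1 c2@2 c3@3, authorship ....
After op 3 (delete): buffer="y" (len 1), cursors c1@0 c2@0 c3@0, authorship .
After op 4 (insert('g')): buffer="gggy" (len 4), cursors c1@3 c2@3 c3@3, authorship 123.
After op 5 (move_right): buffer="gggy" (len 4), cursors c1@4 c2@4 c3@4, authorship 123.
After op 6 (add_cursor(4)): buffer="gggy" (len 4), cursors c1@4 c2@4 c3@4 c4@4, authorship 123.
After op 7 (move_right): buffer="gggy" (len 4), cursors c1@4 c2@4 c3@4 c4@4, authorship 123.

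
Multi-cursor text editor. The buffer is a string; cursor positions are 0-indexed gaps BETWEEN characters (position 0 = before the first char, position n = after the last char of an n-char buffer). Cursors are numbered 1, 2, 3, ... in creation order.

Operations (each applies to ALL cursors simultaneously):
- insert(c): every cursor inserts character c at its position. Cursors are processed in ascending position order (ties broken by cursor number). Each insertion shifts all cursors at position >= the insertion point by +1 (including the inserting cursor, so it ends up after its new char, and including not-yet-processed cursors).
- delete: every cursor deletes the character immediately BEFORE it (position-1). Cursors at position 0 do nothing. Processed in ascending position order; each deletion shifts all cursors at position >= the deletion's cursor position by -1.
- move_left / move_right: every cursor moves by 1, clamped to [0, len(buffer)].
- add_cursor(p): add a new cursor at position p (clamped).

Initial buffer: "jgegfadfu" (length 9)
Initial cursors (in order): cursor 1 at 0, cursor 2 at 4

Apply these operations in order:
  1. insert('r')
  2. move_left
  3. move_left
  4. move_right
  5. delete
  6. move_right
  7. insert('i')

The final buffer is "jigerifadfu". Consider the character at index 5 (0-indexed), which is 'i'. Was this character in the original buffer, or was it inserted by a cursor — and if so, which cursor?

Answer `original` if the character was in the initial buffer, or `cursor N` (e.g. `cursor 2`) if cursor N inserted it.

After op 1 (insert('r')): buffer="rjgegrfadfu" (len 11), cursors c1@1 c2@6, authorship 1....2.....
After op 2 (move_left): buffer="rjgegrfadfu" (len 11), cursors c1@0 c2@5, authorship 1....2.....
After op 3 (move_left): buffer="rjgegrfadfu" (len 11), cursors c1@0 c2@4, authorship 1....2.....
After op 4 (move_right): buffer="rjgegrfadfu" (len 11), cursors c1@1 c2@5, authorship 1....2.....
After op 5 (delete): buffer="jgerfadfu" (len 9), cursors c1@0 c2@3, authorship ...2.....
After op 6 (move_right): buffer="jgerfadfu" (len 9), cursors c1@1 c2@4, authorship ...2.....
After op 7 (insert('i')): buffer="jigerifadfu" (len 11), cursors c1@2 c2@6, authorship .1..22.....
Authorship (.=original, N=cursor N): . 1 . . 2 2 . . . . .
Index 5: author = 2

Answer: cursor 2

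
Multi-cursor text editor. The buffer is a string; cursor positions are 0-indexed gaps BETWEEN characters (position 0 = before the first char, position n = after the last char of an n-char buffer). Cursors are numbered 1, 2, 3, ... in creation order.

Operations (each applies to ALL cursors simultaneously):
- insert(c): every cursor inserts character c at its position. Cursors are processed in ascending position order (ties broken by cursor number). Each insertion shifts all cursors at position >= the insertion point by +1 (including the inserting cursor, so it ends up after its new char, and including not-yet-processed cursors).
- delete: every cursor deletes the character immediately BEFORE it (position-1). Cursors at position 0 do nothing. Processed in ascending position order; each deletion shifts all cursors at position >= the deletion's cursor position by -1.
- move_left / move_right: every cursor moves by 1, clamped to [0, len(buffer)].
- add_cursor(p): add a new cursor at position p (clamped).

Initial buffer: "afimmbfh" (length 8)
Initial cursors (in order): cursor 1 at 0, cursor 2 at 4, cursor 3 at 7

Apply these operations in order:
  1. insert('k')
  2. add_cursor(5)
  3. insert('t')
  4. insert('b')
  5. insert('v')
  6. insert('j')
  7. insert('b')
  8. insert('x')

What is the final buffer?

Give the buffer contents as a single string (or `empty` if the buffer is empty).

Answer: ktbvjbxafimtbvjbxktbvjbxmbfktbvjbxh

Derivation:
After op 1 (insert('k')): buffer="kafimkmbfkh" (len 11), cursors c1@1 c2@6 c3@10, authorship 1....2...3.
After op 2 (add_cursor(5)): buffer="kafimkmbfkh" (len 11), cursors c1@1 c4@5 c2@6 c3@10, authorship 1....2...3.
After op 3 (insert('t')): buffer="ktafimtktmbfkth" (len 15), cursors c1@2 c4@7 c2@9 c3@14, authorship 11....422...33.
After op 4 (insert('b')): buffer="ktbafimtbktbmbfktbh" (len 19), cursors c1@3 c4@9 c2@12 c3@18, authorship 111....44222...333.
After op 5 (insert('v')): buffer="ktbvafimtbvktbvmbfktbvh" (len 23), cursors c1@4 c4@11 c2@15 c3@22, authorship 1111....4442222...3333.
After op 6 (insert('j')): buffer="ktbvjafimtbvjktbvjmbfktbvjh" (len 27), cursors c1@5 c4@13 c2@18 c3@26, authorship 11111....444422222...33333.
After op 7 (insert('b')): buffer="ktbvjbafimtbvjbktbvjbmbfktbvjbh" (len 31), cursors c1@6 c4@15 c2@21 c3@30, authorship 111111....44444222222...333333.
After op 8 (insert('x')): buffer="ktbvjbxafimtbvjbxktbvjbxmbfktbvjbxh" (len 35), cursors c1@7 c4@17 c2@24 c3@34, authorship 1111111....4444442222222...3333333.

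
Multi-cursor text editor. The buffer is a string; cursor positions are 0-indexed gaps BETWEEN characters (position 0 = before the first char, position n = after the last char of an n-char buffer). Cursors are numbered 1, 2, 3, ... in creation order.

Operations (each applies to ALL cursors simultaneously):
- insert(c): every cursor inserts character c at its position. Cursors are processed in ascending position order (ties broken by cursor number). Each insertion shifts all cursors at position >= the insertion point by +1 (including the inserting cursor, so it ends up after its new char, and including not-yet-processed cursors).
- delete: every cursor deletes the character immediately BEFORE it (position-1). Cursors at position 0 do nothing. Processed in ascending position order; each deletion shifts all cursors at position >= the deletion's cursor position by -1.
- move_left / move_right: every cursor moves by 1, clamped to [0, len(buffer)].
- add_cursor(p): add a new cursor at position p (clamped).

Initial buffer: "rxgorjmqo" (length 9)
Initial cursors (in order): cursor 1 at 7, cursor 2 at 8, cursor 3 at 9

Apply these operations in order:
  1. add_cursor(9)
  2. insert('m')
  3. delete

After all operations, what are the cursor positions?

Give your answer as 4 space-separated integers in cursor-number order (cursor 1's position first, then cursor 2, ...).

Answer: 7 8 9 9

Derivation:
After op 1 (add_cursor(9)): buffer="rxgorjmqo" (len 9), cursors c1@7 c2@8 c3@9 c4@9, authorship .........
After op 2 (insert('m')): buffer="rxgorjmmqmomm" (len 13), cursors c1@8 c2@10 c3@13 c4@13, authorship .......1.2.34
After op 3 (delete): buffer="rxgorjmqo" (len 9), cursors c1@7 c2@8 c3@9 c4@9, authorship .........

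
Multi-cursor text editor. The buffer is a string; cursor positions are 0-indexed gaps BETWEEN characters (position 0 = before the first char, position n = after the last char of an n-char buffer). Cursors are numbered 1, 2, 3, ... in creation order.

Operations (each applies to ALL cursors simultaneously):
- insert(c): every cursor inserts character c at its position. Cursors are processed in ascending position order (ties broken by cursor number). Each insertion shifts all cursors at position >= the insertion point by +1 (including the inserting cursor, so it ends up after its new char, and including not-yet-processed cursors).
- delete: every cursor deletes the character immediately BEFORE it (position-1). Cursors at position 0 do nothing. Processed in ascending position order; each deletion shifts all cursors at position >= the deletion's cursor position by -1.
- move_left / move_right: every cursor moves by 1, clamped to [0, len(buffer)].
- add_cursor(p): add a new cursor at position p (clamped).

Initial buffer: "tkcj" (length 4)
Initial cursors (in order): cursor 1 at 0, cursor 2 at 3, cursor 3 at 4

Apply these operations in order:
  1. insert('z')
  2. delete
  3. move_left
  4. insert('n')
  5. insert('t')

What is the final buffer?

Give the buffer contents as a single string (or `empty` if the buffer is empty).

Answer: nttkntcntj

Derivation:
After op 1 (insert('z')): buffer="ztkczjz" (len 7), cursors c1@1 c2@5 c3@7, authorship 1...2.3
After op 2 (delete): buffer="tkcj" (len 4), cursors c1@0 c2@3 c3@4, authorship ....
After op 3 (move_left): buffer="tkcj" (len 4), cursors c1@0 c2@2 c3@3, authorship ....
After op 4 (insert('n')): buffer="ntkncnj" (len 7), cursors c1@1 c2@4 c3@6, authorship 1..2.3.
After op 5 (insert('t')): buffer="nttkntcntj" (len 10), cursors c1@2 c2@6 c3@9, authorship 11..22.33.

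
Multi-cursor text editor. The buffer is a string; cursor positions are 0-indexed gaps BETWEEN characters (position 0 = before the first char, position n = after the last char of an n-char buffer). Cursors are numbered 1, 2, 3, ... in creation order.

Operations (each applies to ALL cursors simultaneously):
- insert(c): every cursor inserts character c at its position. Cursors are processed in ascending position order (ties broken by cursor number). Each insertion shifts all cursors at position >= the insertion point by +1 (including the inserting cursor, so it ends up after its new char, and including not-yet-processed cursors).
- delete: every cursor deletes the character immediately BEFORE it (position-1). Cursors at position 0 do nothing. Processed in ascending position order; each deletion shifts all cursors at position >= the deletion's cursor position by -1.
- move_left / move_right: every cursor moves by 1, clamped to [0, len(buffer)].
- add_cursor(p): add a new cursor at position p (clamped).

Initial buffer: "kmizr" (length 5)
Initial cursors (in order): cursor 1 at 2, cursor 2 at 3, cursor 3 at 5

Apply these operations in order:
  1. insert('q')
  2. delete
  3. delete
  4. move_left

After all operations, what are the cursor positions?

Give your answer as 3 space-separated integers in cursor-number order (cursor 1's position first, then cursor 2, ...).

After op 1 (insert('q')): buffer="kmqiqzrq" (len 8), cursors c1@3 c2@5 c3@8, authorship ..1.2..3
After op 2 (delete): buffer="kmizr" (len 5), cursors c1@2 c2@3 c3@5, authorship .....
After op 3 (delete): buffer="kz" (len 2), cursors c1@1 c2@1 c3@2, authorship ..
After op 4 (move_left): buffer="kz" (len 2), cursors c1@0 c2@0 c3@1, authorship ..

Answer: 0 0 1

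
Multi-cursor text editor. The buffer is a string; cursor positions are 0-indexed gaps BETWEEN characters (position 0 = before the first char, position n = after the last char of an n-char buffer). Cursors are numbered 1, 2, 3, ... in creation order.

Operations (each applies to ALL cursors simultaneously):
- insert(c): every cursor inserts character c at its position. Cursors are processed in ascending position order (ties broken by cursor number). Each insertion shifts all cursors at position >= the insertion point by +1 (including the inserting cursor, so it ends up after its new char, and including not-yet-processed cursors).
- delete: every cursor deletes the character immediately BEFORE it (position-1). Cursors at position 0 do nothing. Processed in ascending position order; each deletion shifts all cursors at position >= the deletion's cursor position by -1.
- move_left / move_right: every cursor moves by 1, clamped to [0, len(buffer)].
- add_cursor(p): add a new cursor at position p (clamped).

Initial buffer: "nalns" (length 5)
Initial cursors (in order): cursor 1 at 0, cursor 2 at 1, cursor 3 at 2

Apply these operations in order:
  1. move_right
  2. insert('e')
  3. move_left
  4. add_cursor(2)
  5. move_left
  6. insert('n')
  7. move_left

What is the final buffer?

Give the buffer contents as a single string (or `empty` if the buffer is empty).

After op 1 (move_right): buffer="nalns" (len 5), cursors c1@1 c2@2 c3@3, authorship .....
After op 2 (insert('e')): buffer="neaelens" (len 8), cursors c1@2 c2@4 c3@6, authorship .1.2.3..
After op 3 (move_left): buffer="neaelens" (len 8), cursors c1@1 c2@3 c3@5, authorship .1.2.3..
After op 4 (add_cursor(2)): buffer="neaelens" (len 8), cursors c1@1 c4@2 c2@3 c3@5, authorship .1.2.3..
After op 5 (move_left): buffer="neaelens" (len 8), cursors c1@0 c4@1 c2@2 c3@4, authorship .1.2.3..
After op 6 (insert('n')): buffer="nnnenaenlens" (len 12), cursors c1@1 c4@3 c2@5 c3@8, authorship 1.412.23.3..
After op 7 (move_left): buffer="nnnenaenlens" (len 12), cursors c1@0 c4@2 c2@4 c3@7, authorship 1.412.23.3..

Answer: nnnenaenlens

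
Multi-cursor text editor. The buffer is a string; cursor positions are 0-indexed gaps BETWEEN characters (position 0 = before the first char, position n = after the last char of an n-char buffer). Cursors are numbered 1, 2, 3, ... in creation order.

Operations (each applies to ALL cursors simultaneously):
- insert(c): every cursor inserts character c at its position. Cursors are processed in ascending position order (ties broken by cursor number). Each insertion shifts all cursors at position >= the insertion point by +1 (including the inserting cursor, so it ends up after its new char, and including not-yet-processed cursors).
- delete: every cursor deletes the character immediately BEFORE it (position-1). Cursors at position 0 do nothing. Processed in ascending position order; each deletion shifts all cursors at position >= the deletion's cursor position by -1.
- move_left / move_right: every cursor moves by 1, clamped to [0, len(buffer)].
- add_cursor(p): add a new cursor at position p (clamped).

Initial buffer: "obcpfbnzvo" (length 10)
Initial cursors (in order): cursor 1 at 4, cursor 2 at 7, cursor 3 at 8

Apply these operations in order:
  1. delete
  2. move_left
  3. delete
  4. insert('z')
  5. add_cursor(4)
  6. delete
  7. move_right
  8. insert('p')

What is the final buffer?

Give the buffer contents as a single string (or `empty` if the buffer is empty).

After op 1 (delete): buffer="obcfbvo" (len 7), cursors c1@3 c2@5 c3@5, authorship .......
After op 2 (move_left): buffer="obcfbvo" (len 7), cursors c1@2 c2@4 c3@4, authorship .......
After op 3 (delete): buffer="obvo" (len 4), cursors c1@1 c2@1 c3@1, authorship ....
After op 4 (insert('z')): buffer="ozzzbvo" (len 7), cursors c1@4 c2@4 c3@4, authorship .123...
After op 5 (add_cursor(4)): buffer="ozzzbvo" (len 7), cursors c1@4 c2@4 c3@4 c4@4, authorship .123...
After op 6 (delete): buffer="bvo" (len 3), cursors c1@0 c2@0 c3@0 c4@0, authorship ...
After op 7 (move_right): buffer="bvo" (len 3), cursors c1@1 c2@1 c3@1 c4@1, authorship ...
After op 8 (insert('p')): buffer="bppppvo" (len 7), cursors c1@5 c2@5 c3@5 c4@5, authorship .1234..

Answer: bppppvo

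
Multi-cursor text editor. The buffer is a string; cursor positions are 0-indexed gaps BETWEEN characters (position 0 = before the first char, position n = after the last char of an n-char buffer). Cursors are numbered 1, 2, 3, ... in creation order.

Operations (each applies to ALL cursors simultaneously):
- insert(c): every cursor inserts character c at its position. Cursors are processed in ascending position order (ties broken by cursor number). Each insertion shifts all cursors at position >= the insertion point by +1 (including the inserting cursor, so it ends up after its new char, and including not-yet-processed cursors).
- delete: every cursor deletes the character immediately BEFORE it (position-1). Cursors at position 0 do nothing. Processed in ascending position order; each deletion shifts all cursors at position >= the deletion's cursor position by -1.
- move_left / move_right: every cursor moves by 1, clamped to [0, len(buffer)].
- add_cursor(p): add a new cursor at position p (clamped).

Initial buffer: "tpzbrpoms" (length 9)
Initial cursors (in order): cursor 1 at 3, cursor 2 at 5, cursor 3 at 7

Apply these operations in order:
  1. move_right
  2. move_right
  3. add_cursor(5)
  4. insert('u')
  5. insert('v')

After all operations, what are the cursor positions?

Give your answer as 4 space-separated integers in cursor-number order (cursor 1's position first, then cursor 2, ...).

Answer: 9 13 17 9

Derivation:
After op 1 (move_right): buffer="tpzbrpoms" (len 9), cursors c1@4 c2@6 c3@8, authorship .........
After op 2 (move_right): buffer="tpzbrpoms" (len 9), cursors c1@5 c2@7 c3@9, authorship .........
After op 3 (add_cursor(5)): buffer="tpzbrpoms" (len 9), cursors c1@5 c4@5 c2@7 c3@9, authorship .........
After op 4 (insert('u')): buffer="tpzbruupoumsu" (len 13), cursors c1@7 c4@7 c2@10 c3@13, authorship .....14..2..3
After op 5 (insert('v')): buffer="tpzbruuvvpouvmsuv" (len 17), cursors c1@9 c4@9 c2@13 c3@17, authorship .....1414..22..33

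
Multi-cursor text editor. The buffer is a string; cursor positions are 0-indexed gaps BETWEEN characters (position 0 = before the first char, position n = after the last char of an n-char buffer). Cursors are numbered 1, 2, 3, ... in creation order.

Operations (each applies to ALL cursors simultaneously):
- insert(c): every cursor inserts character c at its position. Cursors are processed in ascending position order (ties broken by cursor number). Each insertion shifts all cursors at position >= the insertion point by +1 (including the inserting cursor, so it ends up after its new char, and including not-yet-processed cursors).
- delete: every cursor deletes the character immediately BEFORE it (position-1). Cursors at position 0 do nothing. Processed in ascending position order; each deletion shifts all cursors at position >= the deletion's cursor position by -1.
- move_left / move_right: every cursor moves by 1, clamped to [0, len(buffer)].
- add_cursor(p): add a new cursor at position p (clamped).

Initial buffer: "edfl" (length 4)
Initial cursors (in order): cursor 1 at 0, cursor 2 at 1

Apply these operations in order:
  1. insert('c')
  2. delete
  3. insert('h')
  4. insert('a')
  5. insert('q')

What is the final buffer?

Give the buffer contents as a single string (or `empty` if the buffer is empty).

After op 1 (insert('c')): buffer="cecdfl" (len 6), cursors c1@1 c2@3, authorship 1.2...
After op 2 (delete): buffer="edfl" (len 4), cursors c1@0 c2@1, authorship ....
After op 3 (insert('h')): buffer="hehdfl" (len 6), cursors c1@1 c2@3, authorship 1.2...
After op 4 (insert('a')): buffer="haehadfl" (len 8), cursors c1@2 c2@5, authorship 11.22...
After op 5 (insert('q')): buffer="haqehaqdfl" (len 10), cursors c1@3 c2@7, authorship 111.222...

Answer: haqehaqdfl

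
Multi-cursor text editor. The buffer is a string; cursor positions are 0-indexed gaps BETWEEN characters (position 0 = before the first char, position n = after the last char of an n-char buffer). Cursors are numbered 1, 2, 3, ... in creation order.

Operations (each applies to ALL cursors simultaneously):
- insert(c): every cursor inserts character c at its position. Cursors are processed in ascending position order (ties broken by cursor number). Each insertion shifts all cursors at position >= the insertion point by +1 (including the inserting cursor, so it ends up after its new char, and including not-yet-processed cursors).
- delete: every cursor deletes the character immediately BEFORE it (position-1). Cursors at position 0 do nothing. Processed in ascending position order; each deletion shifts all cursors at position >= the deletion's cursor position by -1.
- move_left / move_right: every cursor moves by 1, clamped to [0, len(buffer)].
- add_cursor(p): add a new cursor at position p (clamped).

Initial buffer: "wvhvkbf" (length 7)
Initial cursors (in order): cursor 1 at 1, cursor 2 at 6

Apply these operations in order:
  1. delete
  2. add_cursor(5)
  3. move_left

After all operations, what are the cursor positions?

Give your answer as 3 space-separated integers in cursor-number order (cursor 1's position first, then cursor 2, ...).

Answer: 0 3 4

Derivation:
After op 1 (delete): buffer="vhvkf" (len 5), cursors c1@0 c2@4, authorship .....
After op 2 (add_cursor(5)): buffer="vhvkf" (len 5), cursors c1@0 c2@4 c3@5, authorship .....
After op 3 (move_left): buffer="vhvkf" (len 5), cursors c1@0 c2@3 c3@4, authorship .....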